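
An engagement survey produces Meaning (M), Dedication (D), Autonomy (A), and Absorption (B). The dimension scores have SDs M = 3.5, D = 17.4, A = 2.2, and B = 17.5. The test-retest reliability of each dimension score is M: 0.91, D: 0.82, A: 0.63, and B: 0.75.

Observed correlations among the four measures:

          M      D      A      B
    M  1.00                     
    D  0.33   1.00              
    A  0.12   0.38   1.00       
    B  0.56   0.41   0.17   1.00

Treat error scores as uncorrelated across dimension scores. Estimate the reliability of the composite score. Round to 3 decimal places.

Var(M+D+A+B) = 3.5² + 17.4² + 2.2² + 17.5² + 2·[3.5·17.4·0.33 + 3.5·2.2·0.12 + 3.5·17.5·0.56 + 17.4·2.2·0.38 + 17.4·17.5·0.41 + 2.2·17.5·0.17] = 626.1 + 402.515 = 1028.61.
Under uncorrelated errors the observed covariances equal the true-score covariances, so only the own-variance terms attenuate.
True-score variance = [3.5²·0.91 + 17.4²·0.82 + 2.2²·0.63 + 17.5²·0.75] + 402.515 = 492.147 + 402.515 = 894.662.
Reliability = 894.662 / 1028.61 = 0.870.

0.870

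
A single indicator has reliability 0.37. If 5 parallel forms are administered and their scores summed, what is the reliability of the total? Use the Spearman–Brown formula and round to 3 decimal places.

0.746

ρ_k = kρ / (1 + (k−1)ρ) = 5·0.37 / (1 + 4·0.37) = 1.850 / 2.480 = 0.746.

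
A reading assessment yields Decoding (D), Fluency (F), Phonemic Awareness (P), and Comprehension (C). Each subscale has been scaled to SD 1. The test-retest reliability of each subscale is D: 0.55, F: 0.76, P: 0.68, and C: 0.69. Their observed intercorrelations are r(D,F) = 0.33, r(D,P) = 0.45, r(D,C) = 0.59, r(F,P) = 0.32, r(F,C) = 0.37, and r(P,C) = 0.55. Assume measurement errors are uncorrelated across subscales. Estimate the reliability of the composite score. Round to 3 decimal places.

0.857

Var(D+F+P+C) = 4 + 2·[0.33 + 0.45 + 0.59 + 0.32 + 0.37 + 0.55] = 4 + 5.22 = 9.22.
Because errors are independent across components, Cov(Tᵢ,Tⱼ) = Cov(Xᵢ,Xⱼ); the off-diagonal part of the true-score variance is the same as above.
True-score variance = [0.55 + 0.76 + 0.68 + 0.69] + 5.22 = 2.68 + 5.22 = 7.9.
Reliability = 7.9 / 9.22 = 0.857.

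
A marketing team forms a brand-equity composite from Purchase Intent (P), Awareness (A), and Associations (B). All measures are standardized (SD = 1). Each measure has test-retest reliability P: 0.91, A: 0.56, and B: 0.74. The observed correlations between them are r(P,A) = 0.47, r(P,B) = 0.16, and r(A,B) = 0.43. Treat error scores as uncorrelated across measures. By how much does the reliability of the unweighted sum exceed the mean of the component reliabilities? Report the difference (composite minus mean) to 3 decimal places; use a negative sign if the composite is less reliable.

0.109

Var(sum) = 3 + 2.12 = 5.12; true-score variance = 2.21 + 2.12 = 4.33; composite reliability = 0.8457.
Mean component reliability = 0.7367.
Difference = 0.8457 − 0.7367 = 0.109.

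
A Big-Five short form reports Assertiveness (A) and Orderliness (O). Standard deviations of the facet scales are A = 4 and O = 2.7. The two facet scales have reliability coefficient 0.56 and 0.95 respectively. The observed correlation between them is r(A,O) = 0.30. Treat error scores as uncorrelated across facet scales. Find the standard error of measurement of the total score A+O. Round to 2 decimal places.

2.72

Var(total) = 23.29 + 6.48 = 29.77.
True-score variance = 15.8855 + 6.48 = 22.3655, so reliability = 0.7513.
Error variance = 29.77 − 22.3655 = 7.4045; SEM = √7.4045 = 2.72.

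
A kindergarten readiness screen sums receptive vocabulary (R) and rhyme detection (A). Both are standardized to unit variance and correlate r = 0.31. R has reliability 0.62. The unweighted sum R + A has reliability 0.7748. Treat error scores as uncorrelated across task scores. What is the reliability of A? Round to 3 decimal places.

Var(R+A) = 2 + 2·0.31 = 2.620.
True-score variance = ρ_R + ρ_A + 2·0.31, so 0.7748 = (0.62 + ρ_A + 0.62) / 2.620.
ρ_A = 0.7748·2.620 − 0.62 − 0.62 = 0.790.

0.790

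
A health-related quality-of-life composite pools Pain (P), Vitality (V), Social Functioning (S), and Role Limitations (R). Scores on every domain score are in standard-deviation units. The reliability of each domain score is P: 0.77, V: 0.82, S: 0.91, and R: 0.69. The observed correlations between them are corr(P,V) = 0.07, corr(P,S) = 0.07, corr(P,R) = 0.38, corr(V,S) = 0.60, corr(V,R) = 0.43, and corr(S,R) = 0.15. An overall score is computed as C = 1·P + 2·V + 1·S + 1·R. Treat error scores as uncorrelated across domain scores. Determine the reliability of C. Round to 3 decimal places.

Var(C) = 1 + 2² + 1 + 1 + 2·[2·0.07 + 0.07 + 0.38 + 2·0.60 + 2·0.43 + 0.15] = 7 + 5.6 = 12.6.
Under uncorrelated errors the observed covariances equal the true-score covariances, so only the own-variance terms attenuate.
True-score variance = [0.77 + 2²·0.82 + 0.91 + 0.69] + 5.6 = 5.65 + 5.6 = 11.25.
Reliability = 11.25 / 12.6 = 0.893.

0.893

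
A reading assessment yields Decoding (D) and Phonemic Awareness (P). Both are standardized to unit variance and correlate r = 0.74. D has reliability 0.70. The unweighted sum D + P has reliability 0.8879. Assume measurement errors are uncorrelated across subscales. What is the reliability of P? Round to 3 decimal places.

0.910

Var(D+P) = 2 + 2·0.74 = 3.480.
True-score variance = ρ_D + ρ_P + 2·0.74, so 0.8879 = (0.70 + ρ_P + 1.48) / 3.480.
ρ_P = 0.8879·3.480 − 0.70 − 1.48 = 0.910.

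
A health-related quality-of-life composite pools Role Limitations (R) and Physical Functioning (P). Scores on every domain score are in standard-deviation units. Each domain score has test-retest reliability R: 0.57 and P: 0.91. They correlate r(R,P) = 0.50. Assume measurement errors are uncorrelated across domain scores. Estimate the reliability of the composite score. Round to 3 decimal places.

0.827

Var(R+P) = 2 + 2·[0.50] = 2 + 1 = 3.
Because errors are independent across components, Cov(Tᵢ,Tⱼ) = Cov(Xᵢ,Xⱼ); the off-diagonal part of the true-score variance is the same as above.
True-score variance = [0.57 + 0.91] + 1 = 1.48 + 1 = 2.48.
Reliability = 2.48 / 3 = 0.827.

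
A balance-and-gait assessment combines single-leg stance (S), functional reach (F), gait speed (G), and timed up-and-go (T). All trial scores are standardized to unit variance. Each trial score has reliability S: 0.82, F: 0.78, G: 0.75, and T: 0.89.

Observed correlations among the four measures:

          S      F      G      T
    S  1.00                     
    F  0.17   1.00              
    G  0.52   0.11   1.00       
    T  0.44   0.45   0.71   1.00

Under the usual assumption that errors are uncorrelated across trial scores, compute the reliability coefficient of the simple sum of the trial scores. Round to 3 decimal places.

0.914

Var(S+F+G+T) = 4 + 2·[0.17 + 0.52 + 0.44 + 0.11 + 0.45 + 0.71] = 4 + 4.8 = 8.8.
With uncorrelated errors the cross-covariances are all true-score covariance, so they carry over unchanged; only the diagonal terms shrink to ρᵢσᵢ².
True-score variance = [0.82 + 0.78 + 0.75 + 0.89] + 4.8 = 3.24 + 4.8 = 8.04.
Reliability = 8.04 / 8.8 = 0.914.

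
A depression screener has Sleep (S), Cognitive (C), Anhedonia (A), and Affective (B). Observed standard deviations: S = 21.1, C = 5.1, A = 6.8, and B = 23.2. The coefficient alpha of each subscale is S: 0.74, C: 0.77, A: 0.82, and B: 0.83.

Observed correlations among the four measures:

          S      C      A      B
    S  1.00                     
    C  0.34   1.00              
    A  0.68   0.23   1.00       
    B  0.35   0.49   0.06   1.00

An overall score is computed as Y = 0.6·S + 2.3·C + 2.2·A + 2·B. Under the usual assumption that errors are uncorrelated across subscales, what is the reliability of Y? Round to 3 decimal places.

0.884

Var(Y) = 0.6²·21.1² + 2.3²·5.1² + 2.2²·6.8² + 2²·23.2² + 2·[1.38·21.1·5.1·0.34 + 1.32·21.1·6.8·0.68 + 1.2·21.1·23.2·0.35 + 5.06·5.1·6.8·0.23 + 4.6·5.1·23.2·0.49 + 4.4·6.8·23.2·0.06] = 2674.63 + 1467.16 = 4141.79.
With uncorrelated errors the cross-covariances are all true-score covariance, so they carry over unchanged; only the diagonal terms shrink to ρᵢσᵢ².
True-score variance = [0.6²·21.1²·0.74 + 2.3²·5.1²·0.77 + 2.2²·6.8²·0.82 + 2²·23.2²·0.83] + 1467.16 = 2195.02 + 1467.16 = 3662.18.
Reliability = 3662.18 / 4141.79 = 0.884.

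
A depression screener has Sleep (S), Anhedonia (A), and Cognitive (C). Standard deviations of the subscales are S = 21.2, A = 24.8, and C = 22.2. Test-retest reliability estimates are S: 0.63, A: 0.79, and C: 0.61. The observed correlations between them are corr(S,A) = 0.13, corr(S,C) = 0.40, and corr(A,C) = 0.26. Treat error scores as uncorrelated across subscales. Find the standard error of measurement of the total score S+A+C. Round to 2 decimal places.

Var(total) = 1557.32 + 799.501 = 2356.82.
True-score variance = 1069.66 + 799.501 = 1869.16, so reliability = 0.7931.
Error variance = 2356.82 − 1869.16 = 487.659; SEM = √487.659 = 22.08.

22.08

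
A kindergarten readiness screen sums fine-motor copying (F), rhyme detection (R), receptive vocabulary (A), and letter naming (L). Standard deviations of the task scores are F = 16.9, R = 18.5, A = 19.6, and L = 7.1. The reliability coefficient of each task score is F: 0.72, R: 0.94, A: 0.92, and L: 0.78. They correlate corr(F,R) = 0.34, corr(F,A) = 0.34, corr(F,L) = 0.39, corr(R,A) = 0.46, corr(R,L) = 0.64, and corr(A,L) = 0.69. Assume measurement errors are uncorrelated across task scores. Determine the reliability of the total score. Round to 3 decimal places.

Var(F+R+A+L) = 16.9² + 18.5² + 19.6² + 7.1² + 2·[16.9·18.5·0.34 + 16.9·19.6·0.34 + 16.9·7.1·0.39 + 18.5·19.6·0.46 + 18.5·7.1·0.64 + 19.6·7.1·0.69] = 1062.43 + 1225.2 = 2287.63.
Under uncorrelated errors the observed covariances equal the true-score covariances, so only the own-variance terms attenuate.
True-score variance = [16.9²·0.72 + 18.5²·0.94 + 19.6²·0.92 + 7.1²·0.78] + 1225.2 = 920.101 + 1225.2 = 2145.3.
Reliability = 2145.3 / 2287.63 = 0.938.

0.938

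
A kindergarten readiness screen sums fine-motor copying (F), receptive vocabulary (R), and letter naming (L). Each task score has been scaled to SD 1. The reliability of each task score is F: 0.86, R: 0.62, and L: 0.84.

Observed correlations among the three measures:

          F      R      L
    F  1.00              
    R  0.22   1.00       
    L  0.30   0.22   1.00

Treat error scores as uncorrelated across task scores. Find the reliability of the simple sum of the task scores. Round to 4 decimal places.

0.8482

Var(F+R+L) = 3 + 2·[0.22 + 0.30 + 0.22] = 3 + 1.48 = 4.48.
Under uncorrelated errors the observed covariances equal the true-score covariances, so only the own-variance terms attenuate.
True-score variance = [0.86 + 0.62 + 0.84] + 1.48 = 2.32 + 1.48 = 3.8.
Reliability = 3.8 / 4.48 = 0.8482.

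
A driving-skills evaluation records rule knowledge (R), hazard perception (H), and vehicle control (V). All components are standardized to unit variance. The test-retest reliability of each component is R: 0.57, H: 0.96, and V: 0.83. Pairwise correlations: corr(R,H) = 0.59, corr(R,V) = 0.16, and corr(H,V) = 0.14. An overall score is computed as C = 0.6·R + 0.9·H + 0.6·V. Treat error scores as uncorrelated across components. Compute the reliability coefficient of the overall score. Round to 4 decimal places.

0.8979

Var(C) = 0.6² + 0.9² + 0.6² + 2·[0.54·0.59 + 0.36·0.16 + 0.54·0.14] = 1.53 + 0.9036 = 2.4336.
Because errors are independent across components, Cov(Tᵢ,Tⱼ) = Cov(Xᵢ,Xⱼ); the off-diagonal part of the true-score variance is the same as above.
True-score variance = [0.6²·0.57 + 0.9²·0.96 + 0.6²·0.83] + 0.9036 = 1.2816 + 0.9036 = 2.1852.
Reliability = 2.1852 / 2.4336 = 0.8979.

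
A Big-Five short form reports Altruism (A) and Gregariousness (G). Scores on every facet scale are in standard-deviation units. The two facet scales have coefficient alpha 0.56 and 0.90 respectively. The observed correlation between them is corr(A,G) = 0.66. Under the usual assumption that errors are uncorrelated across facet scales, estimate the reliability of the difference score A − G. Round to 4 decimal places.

Var(A−G) = 1 + 1 − 2·0.66 = 2 − 1.32 = 0.68.
With uncorrelated errors the cross-covariances are all true-score covariance, so they carry over unchanged; only the diagonal terms shrink to ρᵢσᵢ².
True-score variance = [0.56 + 0.90] − 1.32 = 1.46 − 1.32 = 0.14.
Reliability = 0.14 / 0.68 = 0.2059.

0.2059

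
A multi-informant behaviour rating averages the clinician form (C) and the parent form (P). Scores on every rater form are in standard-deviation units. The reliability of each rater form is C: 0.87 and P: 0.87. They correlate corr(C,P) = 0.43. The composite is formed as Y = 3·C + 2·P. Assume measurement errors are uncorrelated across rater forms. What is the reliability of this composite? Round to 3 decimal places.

Var(Y) = 3² + 2² + 2·[6·0.43] = 13 + 5.16 = 18.16.
Because errors are independent across components, Cov(Tᵢ,Tⱼ) = Cov(Xᵢ,Xⱼ); the off-diagonal part of the true-score variance is the same as above.
True-score variance = [3²·0.87 + 2²·0.87] + 5.16 = 11.31 + 5.16 = 16.47.
Reliability = 16.47 / 18.16 = 0.907.

0.907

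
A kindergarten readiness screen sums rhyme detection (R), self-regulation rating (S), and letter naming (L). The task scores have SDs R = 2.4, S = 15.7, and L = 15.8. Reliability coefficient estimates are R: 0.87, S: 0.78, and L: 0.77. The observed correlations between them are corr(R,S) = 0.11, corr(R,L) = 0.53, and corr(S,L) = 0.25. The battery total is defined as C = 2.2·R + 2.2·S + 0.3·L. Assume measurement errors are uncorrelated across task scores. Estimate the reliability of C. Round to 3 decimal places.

0.805

Var(C) = 2.2²·2.4² + 2.2²·15.7² + 0.3²·15.8² + 2·[4.84·2.4·15.7·0.11 + 0.66·2.4·15.8·0.53 + 0.66·15.7·15.8·0.25] = 1243.36 + 148.51 = 1391.87.
Under uncorrelated errors the observed covariances equal the true-score covariances, so only the own-variance terms attenuate.
True-score variance = [2.2²·2.4²·0.87 + 2.2²·15.7²·0.78 + 0.3²·15.8²·0.77] + 148.51 = 972.103 + 148.51 = 1120.61.
Reliability = 1120.61 / 1391.87 = 0.805.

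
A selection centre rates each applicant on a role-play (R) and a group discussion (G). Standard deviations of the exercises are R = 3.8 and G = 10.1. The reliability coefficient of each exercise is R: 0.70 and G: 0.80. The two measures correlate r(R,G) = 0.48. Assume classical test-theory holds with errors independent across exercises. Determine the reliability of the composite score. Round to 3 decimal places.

0.839

Var(R+G) = 3.8² + 10.1² + 2·[3.8·10.1·0.48] = 116.45 + 36.8448 = 153.295.
Under uncorrelated errors the observed covariances equal the true-score covariances, so only the own-variance terms attenuate.
True-score variance = [3.8²·0.70 + 10.1²·0.80] + 36.8448 = 91.716 + 36.8448 = 128.561.
Reliability = 128.561 / 153.295 = 0.839.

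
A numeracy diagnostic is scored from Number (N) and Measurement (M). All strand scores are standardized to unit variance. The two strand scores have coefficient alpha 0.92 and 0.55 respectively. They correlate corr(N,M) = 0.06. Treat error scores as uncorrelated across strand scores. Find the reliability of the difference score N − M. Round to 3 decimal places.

Var(N−M) = 1 + 1 − 2·0.06 = 2 − 0.12 = 1.88.
Because errors are independent across components, Cov(Tᵢ,Tⱼ) = Cov(Xᵢ,Xⱼ); the off-diagonal part of the true-score variance is the same as above.
True-score variance = [0.92 + 0.55] − 0.12 = 1.47 − 0.12 = 1.35.
Reliability = 1.35 / 1.88 = 0.718.

0.718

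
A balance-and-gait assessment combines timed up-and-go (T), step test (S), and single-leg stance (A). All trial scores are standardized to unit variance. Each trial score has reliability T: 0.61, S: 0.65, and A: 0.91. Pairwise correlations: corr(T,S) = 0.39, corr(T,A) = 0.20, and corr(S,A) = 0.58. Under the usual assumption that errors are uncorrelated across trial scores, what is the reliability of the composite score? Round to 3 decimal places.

0.845

Var(T+S+A) = 3 + 2·[0.39 + 0.20 + 0.58] = 3 + 2.34 = 5.34.
Under uncorrelated errors the observed covariances equal the true-score covariances, so only the own-variance terms attenuate.
True-score variance = [0.61 + 0.65 + 0.91] + 2.34 = 2.17 + 2.34 = 4.51.
Reliability = 4.51 / 5.34 = 0.845.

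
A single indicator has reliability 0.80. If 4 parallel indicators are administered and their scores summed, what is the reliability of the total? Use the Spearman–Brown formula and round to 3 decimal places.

ρ_k = kρ / (1 + (k−1)ρ) = 4·0.80 / (1 + 3·0.80) = 3.200 / 3.400 = 0.941.

0.941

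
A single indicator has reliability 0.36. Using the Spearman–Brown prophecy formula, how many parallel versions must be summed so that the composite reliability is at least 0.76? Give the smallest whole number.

k ≥ ρ*(1−ρ₁)/(ρ₁(1−ρ*)) = 0.76·0.64 / (0.36·0.24) = 5.630.
Smallest integer k = 6.

6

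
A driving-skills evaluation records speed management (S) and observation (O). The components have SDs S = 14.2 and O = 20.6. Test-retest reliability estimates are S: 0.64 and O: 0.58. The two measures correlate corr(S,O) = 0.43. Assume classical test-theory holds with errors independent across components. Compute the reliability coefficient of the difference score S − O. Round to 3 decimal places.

Var(S−O) = 14.2² + 20.6² − 2·14.2·20.6·0.43 = 626 − 251.567 = 374.433.
Because errors are independent across components, Cov(Tᵢ,Tⱼ) = Cov(Xᵢ,Xⱼ); the off-diagonal part of the true-score variance is the same as above.
True-score variance = [14.2²·0.64 + 20.6²·0.58] − 251.567 = 375.178 − 251.567 = 123.611.
Reliability = 123.611 / 374.433 = 0.330.

0.330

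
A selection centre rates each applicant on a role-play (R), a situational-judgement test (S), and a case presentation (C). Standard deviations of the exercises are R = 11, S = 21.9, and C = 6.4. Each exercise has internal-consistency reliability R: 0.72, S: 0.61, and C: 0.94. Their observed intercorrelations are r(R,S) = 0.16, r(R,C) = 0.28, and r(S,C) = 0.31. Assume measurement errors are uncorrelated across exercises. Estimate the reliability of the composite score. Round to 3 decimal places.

Var(R+S+C) = 11² + 21.9² + 6.4² + 2·[11·21.9·0.16 + 11·6.4·0.28 + 21.9·6.4·0.31] = 641.57 + 203.411 = 844.981.
Under uncorrelated errors the observed covariances equal the true-score covariances, so only the own-variance terms attenuate.
True-score variance = [11²·0.72 + 21.9²·0.61 + 6.4²·0.94] + 203.411 = 418.184 + 203.411 = 621.596.
Reliability = 621.596 / 844.981 = 0.736.

0.736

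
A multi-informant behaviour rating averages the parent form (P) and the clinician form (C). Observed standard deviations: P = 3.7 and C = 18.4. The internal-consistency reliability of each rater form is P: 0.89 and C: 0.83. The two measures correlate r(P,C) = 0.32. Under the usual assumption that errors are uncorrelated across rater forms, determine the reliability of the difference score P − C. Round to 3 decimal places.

Var(P−C) = 3.7² + 18.4² − 2·3.7·18.4·0.32 = 352.25 − 43.5712 = 308.679.
Because errors are independent across components, Cov(Tᵢ,Tⱼ) = Cov(Xᵢ,Xⱼ); the off-diagonal part of the true-score variance is the same as above.
True-score variance = [3.7²·0.89 + 18.4²·0.83] − 43.5712 = 293.189 − 43.5712 = 249.618.
Reliability = 249.618 / 308.679 = 0.809.

0.809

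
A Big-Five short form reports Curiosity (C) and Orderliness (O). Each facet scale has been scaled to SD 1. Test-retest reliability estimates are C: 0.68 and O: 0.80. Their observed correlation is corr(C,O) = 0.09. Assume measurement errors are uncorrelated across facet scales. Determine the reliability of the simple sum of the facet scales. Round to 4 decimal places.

Var(C+O) = 2 + 2·[0.09] = 2 + 0.18 = 2.18.
Under uncorrelated errors the observed covariances equal the true-score covariances, so only the own-variance terms attenuate.
True-score variance = [0.68 + 0.80] + 0.18 = 1.48 + 0.18 = 1.66.
Reliability = 1.66 / 2.18 = 0.7615.

0.7615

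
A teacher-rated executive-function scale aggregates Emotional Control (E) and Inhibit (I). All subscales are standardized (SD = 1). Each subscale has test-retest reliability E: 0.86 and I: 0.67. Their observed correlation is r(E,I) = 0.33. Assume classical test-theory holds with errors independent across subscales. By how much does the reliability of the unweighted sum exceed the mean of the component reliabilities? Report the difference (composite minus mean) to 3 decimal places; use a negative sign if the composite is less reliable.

Var(sum) = 2 + 0.66 = 2.66; true-score variance = 1.53 + 0.66 = 2.19; composite reliability = 0.8233.
Mean component reliability = 0.7650.
Difference = 0.8233 − 0.7650 = 0.058.

0.058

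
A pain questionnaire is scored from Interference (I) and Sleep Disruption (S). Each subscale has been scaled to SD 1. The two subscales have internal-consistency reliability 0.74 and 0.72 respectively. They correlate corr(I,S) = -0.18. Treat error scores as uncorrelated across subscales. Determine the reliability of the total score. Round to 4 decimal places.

Var(I+S) = 2 + 2·[(-0.18)] = 2 − 0.36 = 1.64.
Under uncorrelated errors the observed covariances equal the true-score covariances, so only the own-variance terms attenuate.
True-score variance = [0.74 + 0.72] − 0.36 = 1.46 − 0.36 = 1.1.
Reliability = 1.1 / 1.64 = 0.6707.

0.6707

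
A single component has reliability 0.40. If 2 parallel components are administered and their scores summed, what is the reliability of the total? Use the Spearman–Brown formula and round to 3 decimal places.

0.571

ρ_k = kρ / (1 + (k−1)ρ) = 2·0.40 / (1 + 1·0.40) = 0.800 / 1.400 = 0.571.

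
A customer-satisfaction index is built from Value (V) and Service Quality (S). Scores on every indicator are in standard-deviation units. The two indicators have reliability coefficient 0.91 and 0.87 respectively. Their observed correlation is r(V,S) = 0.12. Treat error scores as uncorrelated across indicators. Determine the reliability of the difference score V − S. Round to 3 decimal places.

0.875

Var(V−S) = 1 + 1 − 2·0.12 = 2 − 0.24 = 1.76.
Under uncorrelated errors the observed covariances equal the true-score covariances, so only the own-variance terms attenuate.
True-score variance = [0.91 + 0.87] − 0.24 = 1.78 − 0.24 = 1.54.
Reliability = 1.54 / 1.76 = 0.875.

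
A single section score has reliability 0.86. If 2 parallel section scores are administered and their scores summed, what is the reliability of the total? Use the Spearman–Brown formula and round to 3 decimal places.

0.925

ρ_k = kρ / (1 + (k−1)ρ) = 2·0.86 / (1 + 1·0.86) = 1.720 / 1.860 = 0.925.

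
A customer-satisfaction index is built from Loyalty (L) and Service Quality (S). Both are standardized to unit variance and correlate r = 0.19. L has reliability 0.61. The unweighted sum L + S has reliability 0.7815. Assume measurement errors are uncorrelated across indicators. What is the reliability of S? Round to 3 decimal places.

Var(L+S) = 2 + 2·0.19 = 2.380.
True-score variance = ρ_L + ρ_S + 2·0.19, so 0.7815 = (0.61 + ρ_S + 0.38) / 2.380.
ρ_S = 0.7815·2.380 − 0.61 − 0.38 = 0.870.

0.870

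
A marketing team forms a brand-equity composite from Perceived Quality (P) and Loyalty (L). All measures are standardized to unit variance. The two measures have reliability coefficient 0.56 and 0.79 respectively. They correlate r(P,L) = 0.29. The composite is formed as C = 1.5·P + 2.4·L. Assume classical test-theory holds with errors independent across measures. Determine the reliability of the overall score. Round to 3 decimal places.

Var(C) = 1.5² + 2.4² + 2·[3.6·0.29] = 8.01 + 2.088 = 10.098.
Because errors are independent across components, Cov(Tᵢ,Tⱼ) = Cov(Xᵢ,Xⱼ); the off-diagonal part of the true-score variance is the same as above.
True-score variance = [1.5²·0.56 + 2.4²·0.79] + 2.088 = 5.8104 + 2.088 = 7.8984.
Reliability = 7.8984 / 10.098 = 0.782.

0.782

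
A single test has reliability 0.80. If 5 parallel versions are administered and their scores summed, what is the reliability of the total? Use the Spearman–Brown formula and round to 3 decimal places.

0.952

ρ_k = kρ / (1 + (k−1)ρ) = 5·0.80 / (1 + 4·0.80) = 4.000 / 4.200 = 0.952.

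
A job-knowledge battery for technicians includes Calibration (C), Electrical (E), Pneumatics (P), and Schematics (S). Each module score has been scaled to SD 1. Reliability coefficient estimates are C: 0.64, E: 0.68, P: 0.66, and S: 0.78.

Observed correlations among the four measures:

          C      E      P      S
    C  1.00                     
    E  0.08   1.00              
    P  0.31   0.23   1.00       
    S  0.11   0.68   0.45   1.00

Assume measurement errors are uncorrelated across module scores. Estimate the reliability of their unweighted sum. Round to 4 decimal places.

Var(C+E+P+S) = 4 + 2·[0.08 + 0.31 + 0.11 + 0.23 + 0.68 + 0.45] = 4 + 3.72 = 7.72.
Under uncorrelated errors the observed covariances equal the true-score covariances, so only the own-variance terms attenuate.
True-score variance = [0.64 + 0.68 + 0.66 + 0.78] + 3.72 = 2.76 + 3.72 = 6.48.
Reliability = 6.48 / 7.72 = 0.8394.

0.8394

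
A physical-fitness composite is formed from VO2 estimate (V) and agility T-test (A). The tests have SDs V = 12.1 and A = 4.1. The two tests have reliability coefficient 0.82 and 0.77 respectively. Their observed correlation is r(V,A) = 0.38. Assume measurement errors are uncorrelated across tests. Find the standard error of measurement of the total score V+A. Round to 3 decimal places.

5.497

Var(total) = 163.22 + 37.7036 = 200.924.
True-score variance = 133 + 37.7036 = 170.703, so reliability = 0.8496.
Error variance = 200.924 − 170.703 = 30.2201; SEM = √30.2201 = 5.497.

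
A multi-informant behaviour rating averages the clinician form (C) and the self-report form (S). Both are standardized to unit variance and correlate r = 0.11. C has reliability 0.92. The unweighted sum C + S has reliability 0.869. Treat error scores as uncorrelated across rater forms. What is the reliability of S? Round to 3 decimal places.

0.789

Var(C+S) = 2 + 2·0.11 = 2.220.
True-score variance = ρ_C + ρ_S + 2·0.11, so 0.869 = (0.92 + ρ_S + 0.22) / 2.220.
ρ_S = 0.869·2.220 − 0.92 − 0.22 = 0.789.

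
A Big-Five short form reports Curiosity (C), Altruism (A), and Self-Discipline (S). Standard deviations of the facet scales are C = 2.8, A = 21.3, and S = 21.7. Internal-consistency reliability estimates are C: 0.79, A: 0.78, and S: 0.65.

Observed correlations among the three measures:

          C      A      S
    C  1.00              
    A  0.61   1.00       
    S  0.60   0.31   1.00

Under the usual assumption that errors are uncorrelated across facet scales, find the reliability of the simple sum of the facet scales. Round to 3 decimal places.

0.805

Var(C+A+S) = 2.8² + 21.3² + 21.7² + 2·[2.8·21.3·0.61 + 2.8·21.7·0.60 + 21.3·21.7·0.31] = 932.42 + 432.243 = 1364.66.
With uncorrelated errors the cross-covariances are all true-score covariance, so they carry over unchanged; only the diagonal terms shrink to ρᵢσᵢ².
True-score variance = [2.8²·0.79 + 21.3²·0.78 + 21.7²·0.65] + 432.243 = 666.15 + 432.243 = 1098.39.
Reliability = 1098.39 / 1364.66 = 0.805.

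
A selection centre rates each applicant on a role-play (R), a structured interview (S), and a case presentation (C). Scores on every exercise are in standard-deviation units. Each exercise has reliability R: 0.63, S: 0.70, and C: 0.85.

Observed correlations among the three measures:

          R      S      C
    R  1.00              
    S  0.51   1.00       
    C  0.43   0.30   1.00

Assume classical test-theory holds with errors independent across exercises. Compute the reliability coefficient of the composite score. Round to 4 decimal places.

Var(R+S+C) = 3 + 2·[0.51 + 0.43 + 0.30] = 3 + 2.48 = 5.48.
Because errors are independent across components, Cov(Tᵢ,Tⱼ) = Cov(Xᵢ,Xⱼ); the off-diagonal part of the true-score variance is the same as above.
True-score variance = [0.63 + 0.70 + 0.85] + 2.48 = 2.18 + 2.48 = 4.66.
Reliability = 4.66 / 5.48 = 0.8504.

0.8504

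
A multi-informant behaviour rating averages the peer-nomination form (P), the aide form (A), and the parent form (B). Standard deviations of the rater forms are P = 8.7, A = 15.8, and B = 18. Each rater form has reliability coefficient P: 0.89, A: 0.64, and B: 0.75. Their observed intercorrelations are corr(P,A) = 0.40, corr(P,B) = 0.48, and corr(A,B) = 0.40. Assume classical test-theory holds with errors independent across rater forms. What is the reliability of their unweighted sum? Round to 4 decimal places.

0.8424

Var(P+A+B) = 8.7² + 15.8² + 18² + 2·[8.7·15.8·0.40 + 8.7·18·0.48 + 15.8·18·0.40] = 649.33 + 487.824 = 1137.15.
Under uncorrelated errors the observed covariances equal the true-score covariances, so only the own-variance terms attenuate.
True-score variance = [8.7²·0.89 + 15.8²·0.64 + 18²·0.75] + 487.824 = 470.134 + 487.824 = 957.958.
Reliability = 957.958 / 1137.15 = 0.8424.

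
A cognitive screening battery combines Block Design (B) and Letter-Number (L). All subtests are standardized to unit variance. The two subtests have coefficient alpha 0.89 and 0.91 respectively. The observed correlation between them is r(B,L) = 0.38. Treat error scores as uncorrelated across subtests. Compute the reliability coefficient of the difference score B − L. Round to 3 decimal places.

0.839

Var(B−L) = 1 + 1 − 2·0.38 = 2 − 0.76 = 1.24.
Under uncorrelated errors the observed covariances equal the true-score covariances, so only the own-variance terms attenuate.
True-score variance = [0.89 + 0.91] − 0.76 = 1.8 − 0.76 = 1.04.
Reliability = 1.04 / 1.24 = 0.839.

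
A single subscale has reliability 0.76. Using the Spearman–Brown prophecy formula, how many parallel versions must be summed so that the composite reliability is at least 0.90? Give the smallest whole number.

3

k ≥ ρ*(1−ρ₁)/(ρ₁(1−ρ*)) = 0.90·0.24 / (0.76·0.10) = 2.842.
Smallest integer k = 3.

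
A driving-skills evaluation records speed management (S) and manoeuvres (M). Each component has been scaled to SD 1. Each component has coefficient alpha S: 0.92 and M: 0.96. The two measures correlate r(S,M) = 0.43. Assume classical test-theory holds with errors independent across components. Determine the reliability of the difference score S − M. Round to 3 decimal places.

Var(S−M) = 1 + 1 − 2·0.43 = 2 − 0.86 = 1.14.
With uncorrelated errors the cross-covariances are all true-score covariance, so they carry over unchanged; only the diagonal terms shrink to ρᵢσᵢ².
True-score variance = [0.92 + 0.96] − 0.86 = 1.88 − 0.86 = 1.02.
Reliability = 1.02 / 1.14 = 0.895.

0.895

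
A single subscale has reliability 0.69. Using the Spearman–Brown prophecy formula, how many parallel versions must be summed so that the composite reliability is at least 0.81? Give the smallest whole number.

k ≥ ρ*(1−ρ₁)/(ρ₁(1−ρ*)) = 0.81·0.31 / (0.69·0.19) = 1.915.
Smallest integer k = 2.

2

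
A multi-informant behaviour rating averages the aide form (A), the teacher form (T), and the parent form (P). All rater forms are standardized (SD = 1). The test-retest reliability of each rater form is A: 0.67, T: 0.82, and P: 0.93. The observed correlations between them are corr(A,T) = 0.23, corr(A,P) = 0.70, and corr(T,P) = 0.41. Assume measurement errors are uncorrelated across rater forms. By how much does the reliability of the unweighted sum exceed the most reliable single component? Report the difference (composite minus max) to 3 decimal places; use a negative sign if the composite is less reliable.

-0.032

Var(sum) = 3 + 2.68 = 5.68; true-score variance = 2.42 + 2.68 = 5.1; composite reliability = 0.8979.
Max component reliability = 0.9300.
Difference = 0.8979 − 0.9300 = -0.032.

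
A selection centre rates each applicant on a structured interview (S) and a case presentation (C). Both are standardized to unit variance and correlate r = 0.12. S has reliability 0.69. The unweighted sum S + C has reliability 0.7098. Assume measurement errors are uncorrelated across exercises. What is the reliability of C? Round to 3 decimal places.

Var(S+C) = 2 + 2·0.12 = 2.240.
True-score variance = ρ_S + ρ_C + 2·0.12, so 0.7098 = (0.69 + ρ_C + 0.24) / 2.240.
ρ_C = 0.7098·2.240 − 0.69 − 0.24 = 0.660.

0.660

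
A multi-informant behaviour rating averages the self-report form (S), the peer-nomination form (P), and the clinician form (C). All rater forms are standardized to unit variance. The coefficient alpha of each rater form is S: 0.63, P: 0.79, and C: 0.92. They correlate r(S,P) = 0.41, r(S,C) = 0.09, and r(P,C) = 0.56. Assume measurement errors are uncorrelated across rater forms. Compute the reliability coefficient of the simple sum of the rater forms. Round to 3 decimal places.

0.871

Var(S+P+C) = 3 + 2·[0.41 + 0.09 + 0.56] = 3 + 2.12 = 5.12.
Under uncorrelated errors the observed covariances equal the true-score covariances, so only the own-variance terms attenuate.
True-score variance = [0.63 + 0.79 + 0.92] + 2.12 = 2.34 + 2.12 = 4.46.
Reliability = 4.46 / 5.12 = 0.871.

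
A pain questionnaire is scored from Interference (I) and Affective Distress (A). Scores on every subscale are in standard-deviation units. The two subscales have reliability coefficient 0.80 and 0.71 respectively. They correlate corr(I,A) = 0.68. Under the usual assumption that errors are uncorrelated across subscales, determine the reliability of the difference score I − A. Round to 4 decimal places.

0.2344

Var(I−A) = 1 + 1 − 2·0.68 = 2 − 1.36 = 0.64.
Under uncorrelated errors the observed covariances equal the true-score covariances, so only the own-variance terms attenuate.
True-score variance = [0.80 + 0.71] − 1.36 = 1.51 − 1.36 = 0.15.
Reliability = 0.15 / 0.64 = 0.2344.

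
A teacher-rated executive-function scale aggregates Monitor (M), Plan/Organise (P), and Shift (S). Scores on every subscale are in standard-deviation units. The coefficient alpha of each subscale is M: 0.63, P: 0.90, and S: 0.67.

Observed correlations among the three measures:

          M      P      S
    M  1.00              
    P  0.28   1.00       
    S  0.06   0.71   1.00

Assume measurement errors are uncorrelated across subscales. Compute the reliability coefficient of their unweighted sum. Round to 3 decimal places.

Var(M+P+S) = 3 + 2·[0.28 + 0.06 + 0.71] = 3 + 2.1 = 5.1.
Because errors are independent across components, Cov(Tᵢ,Tⱼ) = Cov(Xᵢ,Xⱼ); the off-diagonal part of the true-score variance is the same as above.
True-score variance = [0.63 + 0.90 + 0.67] + 2.1 = 2.2 + 2.1 = 4.3.
Reliability = 4.3 / 5.1 = 0.843.

0.843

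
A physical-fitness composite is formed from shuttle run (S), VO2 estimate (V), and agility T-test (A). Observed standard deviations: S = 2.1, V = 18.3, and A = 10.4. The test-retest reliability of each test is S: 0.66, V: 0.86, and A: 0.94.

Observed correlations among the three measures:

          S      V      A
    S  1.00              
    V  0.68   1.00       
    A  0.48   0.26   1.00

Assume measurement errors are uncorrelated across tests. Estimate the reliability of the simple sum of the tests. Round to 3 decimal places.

Var(S+V+A) = 2.1² + 18.3² + 10.4² + 2·[2.1·18.3·0.68 + 2.1·10.4·0.48 + 18.3·10.4·0.26] = 447.46 + 172.198 = 619.658.
Under uncorrelated errors the observed covariances equal the true-score covariances, so only the own-variance terms attenuate.
True-score variance = [2.1²·0.66 + 18.3²·0.86 + 10.4²·0.94] + 172.198 = 392.586 + 172.198 = 564.784.
Reliability = 564.784 / 619.658 = 0.911.

0.911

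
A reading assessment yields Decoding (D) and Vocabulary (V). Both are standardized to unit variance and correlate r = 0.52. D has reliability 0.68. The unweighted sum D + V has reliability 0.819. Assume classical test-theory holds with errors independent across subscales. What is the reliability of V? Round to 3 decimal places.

Var(D+V) = 2 + 2·0.52 = 3.040.
True-score variance = ρ_D + ρ_V + 2·0.52, so 0.819 = (0.68 + ρ_V + 1.04) / 3.040.
ρ_V = 0.819·3.040 − 0.68 − 1.04 = 0.770.

0.770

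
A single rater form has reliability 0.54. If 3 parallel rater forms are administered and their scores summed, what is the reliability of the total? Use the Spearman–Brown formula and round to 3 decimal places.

ρ_k = kρ / (1 + (k−1)ρ) = 3·0.54 / (1 + 2·0.54) = 1.620 / 2.080 = 0.779.

0.779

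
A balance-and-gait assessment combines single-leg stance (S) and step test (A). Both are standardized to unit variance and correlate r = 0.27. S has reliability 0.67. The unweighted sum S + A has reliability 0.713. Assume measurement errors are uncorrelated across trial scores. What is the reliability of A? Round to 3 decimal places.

0.601

Var(S+A) = 2 + 2·0.27 = 2.540.
True-score variance = ρ_S + ρ_A + 2·0.27, so 0.713 = (0.67 + ρ_A + 0.54) / 2.540.
ρ_A = 0.713·2.540 − 0.67 − 0.54 = 0.601.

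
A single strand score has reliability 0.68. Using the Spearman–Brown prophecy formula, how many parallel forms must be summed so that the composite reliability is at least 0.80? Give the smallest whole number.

2

k ≥ ρ*(1−ρ₁)/(ρ₁(1−ρ*)) = 0.80·0.32 / (0.68·0.20) = 1.882.
Smallest integer k = 2.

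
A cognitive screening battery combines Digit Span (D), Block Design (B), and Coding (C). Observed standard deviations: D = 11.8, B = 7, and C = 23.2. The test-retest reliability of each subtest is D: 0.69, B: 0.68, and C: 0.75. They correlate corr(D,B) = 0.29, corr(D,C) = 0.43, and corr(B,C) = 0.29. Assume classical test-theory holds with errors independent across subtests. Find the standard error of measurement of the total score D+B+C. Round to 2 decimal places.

13.91

Var(total) = 726.48 + 377.534 = 1104.01.
True-score variance = 533.076 + 377.534 = 910.609, so reliability = 0.8248.
Error variance = 1104.01 − 910.609 = 193.404; SEM = √193.404 = 13.91.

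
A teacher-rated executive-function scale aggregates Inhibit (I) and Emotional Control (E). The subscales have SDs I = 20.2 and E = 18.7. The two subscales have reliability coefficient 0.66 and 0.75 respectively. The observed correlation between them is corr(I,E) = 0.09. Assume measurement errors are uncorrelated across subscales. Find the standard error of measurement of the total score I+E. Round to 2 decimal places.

Var(total) = 757.73 + 67.9932 = 825.723.
True-score variance = 531.574 + 67.9932 = 599.567, so reliability = 0.7261.
Error variance = 825.723 − 599.567 = 226.156; SEM = √226.156 = 15.04.

15.04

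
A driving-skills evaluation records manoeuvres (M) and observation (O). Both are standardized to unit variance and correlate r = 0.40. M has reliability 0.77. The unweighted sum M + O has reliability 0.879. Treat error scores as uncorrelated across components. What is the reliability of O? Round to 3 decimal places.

0.891

Var(M+O) = 2 + 2·0.40 = 2.800.
True-score variance = ρ_M + ρ_O + 2·0.40, so 0.879 = (0.77 + ρ_O + 0.80) / 2.800.
ρ_O = 0.879·2.800 − 0.77 − 0.80 = 0.891.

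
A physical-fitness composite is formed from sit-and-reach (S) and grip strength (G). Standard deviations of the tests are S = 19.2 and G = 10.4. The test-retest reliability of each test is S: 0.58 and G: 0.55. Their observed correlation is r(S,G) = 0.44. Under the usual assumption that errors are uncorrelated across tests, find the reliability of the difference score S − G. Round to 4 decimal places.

Var(S−G) = 19.2² + 10.4² − 2·19.2·10.4·0.44 = 476.8 − 175.718 = 301.082.
Because errors are independent across components, Cov(Tᵢ,Tⱼ) = Cov(Xᵢ,Xⱼ); the off-diagonal part of the true-score variance is the same as above.
True-score variance = [19.2²·0.58 + 10.4²·0.55] − 175.718 = 273.299 − 175.718 = 97.5808.
Reliability = 97.5808 / 301.082 = 0.3241.

0.3241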